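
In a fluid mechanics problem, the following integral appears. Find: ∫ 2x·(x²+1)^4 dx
Let u = x² + 1, du = 2x dx
∫ u^4 du = u^5/5 + C

Answer: (x² + 1)^5/5 + C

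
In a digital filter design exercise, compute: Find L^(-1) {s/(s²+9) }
L^(-1){s/(s² + w²)} = cos(wt)
Here w = 3

Answer: cos(3t)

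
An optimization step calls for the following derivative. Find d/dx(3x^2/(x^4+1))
Quotient rule: (f/g)'=(f'g - fg')/g²
f=3x^2, f'=6x
g=x^4+1, g'=4x^3

Answer: (6x·(x^4+1)-12x^5)/(x^4+1)²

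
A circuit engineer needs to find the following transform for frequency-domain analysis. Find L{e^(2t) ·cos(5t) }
First shifting: L{e^(at)f(t)} = F(s-a)
L{cos(5t)} = s/(s²+25)
Shift: (s-2)/((s-2)²+25)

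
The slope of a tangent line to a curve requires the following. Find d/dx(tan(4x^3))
Chain rule: d/dx[tan(u)]=sec²(u)·u' where u=4x^3
u'=12x^2

Answer: 12x^2·sec²(4x^3)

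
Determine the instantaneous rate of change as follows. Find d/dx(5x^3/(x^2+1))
Quotient rule: (f/g)'=(f'g - fg')/g²
f=5x^3, f'=15x^2
g=x^2 + 1, g'=2x

Answer: (15x^2·(x^2 + 1) - 10x^4)/(x^2 + 1)²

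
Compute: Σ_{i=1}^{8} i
Using formula: Σ i^1 = n(n+1)/2 = 8·9/2 = 36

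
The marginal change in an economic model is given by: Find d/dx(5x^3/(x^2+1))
Quotient rule: (f/g)' = (f'g - fg')/g²
f = 5x^3, f' = 15x^2
g = x^2 + 1, g' = 2x

Answer: (15x^2·(x^2 + 1) - 10x^4)/(x^2 + 1)²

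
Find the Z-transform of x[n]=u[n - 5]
Using the time-shift property: Z{u[n-5]} = z^(-5) * z/(z-1)
= z^(-4)/(z-1)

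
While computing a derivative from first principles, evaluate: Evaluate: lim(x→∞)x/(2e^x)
Apply L'Hôpital 1 times (∞/∞ each time):
Eventually get 1!/(2e^x) → 0

Answer: 0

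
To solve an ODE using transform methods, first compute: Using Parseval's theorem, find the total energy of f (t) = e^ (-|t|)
Parseval's theorem: E = integral |f(t)|^2 dt = (1/2pi) integral |F(omega)|^2 domega
E = integral_{-inf}^{inf} e^(-2|t|) dt = 2 * integral_0^inf e^(-2t) dt = 2/(2 * 1) = 1/1

Answer: 1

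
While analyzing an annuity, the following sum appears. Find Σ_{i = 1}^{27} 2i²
=2·n(n+1)(2n+1)/6=2·27·28·55/6=13860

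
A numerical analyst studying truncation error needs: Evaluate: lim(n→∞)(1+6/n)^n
This is the definition of e^6: lim(1 + 6/n)^n=e^6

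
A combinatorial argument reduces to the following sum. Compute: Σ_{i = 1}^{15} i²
Using formula: Σ i^2 = n(n + 1)(2n + 1)/6 = 15·16·31/6 = 1240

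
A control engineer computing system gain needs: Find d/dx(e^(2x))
Chain rule: d/dx[e^u]=e^u · u' where u=2x
u'=2

Answer: 2·e^(2x)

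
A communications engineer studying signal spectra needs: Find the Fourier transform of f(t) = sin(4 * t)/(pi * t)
sin(W*t)/(pi*t)=(W/pi)*sinc(W*t/pi) is the impulse response of the ideal low-pass filter with cutoff W (here W=4).
Its Fourier transform is a rectangular function:
F(omega)=1 for |omega| < 4, 0 otherwise

Answer: rect(omega/8) [i.e., 1 for |omega| < 4, 0 otherwise]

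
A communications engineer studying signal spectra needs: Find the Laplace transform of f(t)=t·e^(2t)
L{t·e^(at)}=1/(s-a)²
L{t·e^(2t)}=1/(s-2)²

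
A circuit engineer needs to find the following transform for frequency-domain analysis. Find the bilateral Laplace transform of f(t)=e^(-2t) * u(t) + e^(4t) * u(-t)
For e^(-2t) * u(t): L=1/(s+2), Re(s) > -2
For e^(4t) * u(-t): L=-1/(s-4), Re(s) < 4
Combined: F(s)=1/(s+2)-1/(s-4), -2 < Re(s) < 4

Answer: 1/(s+2)-1/(s-4), ROC: -2 < Re(s) < 4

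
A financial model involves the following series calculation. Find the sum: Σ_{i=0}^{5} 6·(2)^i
Geometric series: S = a(1 - r^n)/(1 - r)
a = 6, r = 2, n = 6
S = 6(1-64)/-1 = 378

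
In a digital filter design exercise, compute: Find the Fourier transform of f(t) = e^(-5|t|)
Using the standard pair: F{e^(-a|t|)}=2a/(a^2 + omega^2)
With a=5: F(omega)=10/(25 + omega^2)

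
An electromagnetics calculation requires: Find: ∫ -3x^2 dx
Using power rule: ∫ -3x^2 dx = -3/3 x^3+C = -x^3+C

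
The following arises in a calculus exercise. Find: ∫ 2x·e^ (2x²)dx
Let u = 2x², du = 4x dx
∫ (1/2)e^u du = e^u/2 + C

Answer: e^(2x²)/2 + C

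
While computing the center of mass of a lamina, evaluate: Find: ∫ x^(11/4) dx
Power rule: ∫ x^(11/4) dx = x^(15/4)/(15/4) + C

Answer: (4/15)·x^(15/4) + C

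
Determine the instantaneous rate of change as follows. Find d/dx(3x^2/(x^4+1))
Quotient rule: (f/g)'=(f'g - fg')/g²
f=3x^2, f'=6x
g=x^4 + 1, g'=4x^3

Answer: (6x·(x^4 + 1) - 12x^5)/(x^4 + 1)²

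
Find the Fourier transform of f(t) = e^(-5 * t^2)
The Fourier transform of a Gaussian e^(-a*t^2) is sqrt(pi/a)*e^(-omega^2/(4a)).
With a = 5: F(omega) = sqrt(pi/5)*e^(-omega^2/20)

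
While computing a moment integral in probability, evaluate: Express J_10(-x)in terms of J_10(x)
For integer n: J_n(-x)=(-1)^n J_n(x)
With n=10: J_10(-x)=(-1)^10 J_10(x)=J_10(x)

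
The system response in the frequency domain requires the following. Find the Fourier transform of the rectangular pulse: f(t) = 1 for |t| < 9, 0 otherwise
F(omega) = integral from -9 to 9 of e^(-j*omega*t) dt
= 2*sin(9*omega)/omega = 18*sinc(9*omega/pi)

Answer: 2*sin(9*omega)/omega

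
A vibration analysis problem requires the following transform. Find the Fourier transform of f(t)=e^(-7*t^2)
The Fourier transform of a Gaussian e^(-a * t^2) is sqrt(pi/a) * e^(-omega^2/(4a)).
With a = 7: F(omega) = sqrt(pi/7) * e^(-omega^2/28)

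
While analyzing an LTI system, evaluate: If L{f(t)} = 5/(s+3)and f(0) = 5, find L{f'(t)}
L{f'(t)}=s·F(s) - f(0)=5s/(s + 3) - 5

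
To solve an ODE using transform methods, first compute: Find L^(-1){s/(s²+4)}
L^(-1){s/(s²+w²)}=cos(wt)
Here w=2

Answer: cos(2t)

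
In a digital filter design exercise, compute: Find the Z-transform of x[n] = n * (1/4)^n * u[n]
Using the property Z{n*a^n*u[n]}=az/(z-a)^2
With a=1/4: X(z)=(1/4)z/(z - 1/4)^2, |z| > 1/4

Answer: (1/4)z/(z - 1/4)^2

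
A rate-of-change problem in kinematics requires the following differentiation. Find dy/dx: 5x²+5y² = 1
Differentiate: 10x + 10y·(dy/dx)=0
dy/dx=-10x/(10y)=-1·(x/y)

Answer: dy/dx=-1·(x/y)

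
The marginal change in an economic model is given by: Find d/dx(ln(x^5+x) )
Chain rule: d/dx[ln(u)]=u'/u where u=x^5+x
u'=5x^4+1

Answer: (5x^4+1)/(x^5+x)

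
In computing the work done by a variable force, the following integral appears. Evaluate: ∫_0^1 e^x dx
Antiderivative: e^x
Evaluate: (e^1 - 1)

Answer: e^1 - 1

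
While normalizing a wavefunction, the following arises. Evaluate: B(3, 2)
B(x,y) = Γ(x)Γ(y)/Γ(x+y) = (x-1)!(y-1)!/(x+y-1)!
B(3,2) = 2!·1!/4! = 1/12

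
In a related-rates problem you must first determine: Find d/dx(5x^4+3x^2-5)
Power rule: d/dx(ax^n)=n·a·x^(n-1)
Term by term: 20·x^3+6·x

Answer: 20x^3+6x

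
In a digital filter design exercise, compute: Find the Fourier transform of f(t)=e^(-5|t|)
Using the standard pair: F{e^(-a|t|)}=2a/(a^2 + omega^2)
With a=5: F(omega)=10/(25 + omega^2)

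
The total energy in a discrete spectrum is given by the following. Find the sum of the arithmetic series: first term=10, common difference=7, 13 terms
Last term: a_n=10+(13-1)·7=94
Sum=n(a_1+a_n)/2=13(10+94)/2=676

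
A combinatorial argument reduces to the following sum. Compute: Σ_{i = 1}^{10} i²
Using formula: Σ i^2=n(n + 1)(2n + 1)/6=10·11·21/6=385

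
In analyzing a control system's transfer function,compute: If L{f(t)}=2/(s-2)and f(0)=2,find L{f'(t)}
L{f'(t)}=s·F(s) - f(0)=2s/(s-2)-2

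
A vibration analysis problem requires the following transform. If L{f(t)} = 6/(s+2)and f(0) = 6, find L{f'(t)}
L{f'(t)}=s·F(s) - f(0)=6s/(s+2)-6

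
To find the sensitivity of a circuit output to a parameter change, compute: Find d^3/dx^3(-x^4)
Apply power rule 3 times:
d^1: -4x^3
d^2: -12x^2
d^3: -24x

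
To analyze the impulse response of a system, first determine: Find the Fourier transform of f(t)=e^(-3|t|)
Using the standard pair: F{e^(-a|t|)} = 2a/(a^2+omega^2)
With a = 3: F(omega) = 6/(9+omega^2)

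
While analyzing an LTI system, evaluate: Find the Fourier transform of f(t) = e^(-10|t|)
Using the standard pair: F{e^(-a|t|)} = 2a/(a^2 + omega^2)
With a = 10: F(omega) = 20/(100 + omega^2)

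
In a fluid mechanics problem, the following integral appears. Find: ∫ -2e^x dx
Since d/dx[e^x] = + e^x, we get -2e^x + C

Answer: -2e^x + C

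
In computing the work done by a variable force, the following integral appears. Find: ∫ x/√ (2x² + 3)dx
Let u = 2x²+3, du = 4x dx
∫ (1/4)·u^(-1/2) du = √u/2+C

Answer: √(2x²+3)/2+C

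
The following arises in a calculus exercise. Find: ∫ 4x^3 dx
Using power rule: ∫ 4x^3 dx=4/4 x^4 + C=x^4 + C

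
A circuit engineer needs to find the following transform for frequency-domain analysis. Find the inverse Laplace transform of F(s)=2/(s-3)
L^(-1){2/(s-a)} = c·e^(at)
Here a = 3, c = 2

Answer: 2e^(3t)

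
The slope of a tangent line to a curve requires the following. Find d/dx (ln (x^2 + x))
Chain rule: d/dx[ln(u)] = u'/u where u = x^2+x
u' = 2x+1

Answer: (2x+1)/(x^2+x)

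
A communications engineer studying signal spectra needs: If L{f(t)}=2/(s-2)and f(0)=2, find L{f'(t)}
L{f'(t)} = s·F(s) - f(0) = 2s/(s-2) - 2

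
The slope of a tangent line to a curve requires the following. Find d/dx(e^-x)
Chain rule: d/dx[e^u] = e^u · u' where u = -x
u' = -1

Answer: -1·e^-x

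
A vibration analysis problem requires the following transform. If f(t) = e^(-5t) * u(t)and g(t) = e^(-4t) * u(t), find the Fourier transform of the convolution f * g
By the convolution theorem: F{f*g}=F(omega)*G(omega)
F(omega)=1/(5 + j*omega), G(omega)=1/(4 + j*omega)
F{f*g}=1/((5 + j*omega)(4 + j*omega))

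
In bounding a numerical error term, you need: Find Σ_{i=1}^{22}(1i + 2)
= 1·Σ i+2·22 = 1·253+44 = 297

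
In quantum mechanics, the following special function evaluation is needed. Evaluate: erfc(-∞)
erfc(x) = 1 - erf(x); erfc(-∞) = 1 - erf(-∞) = 1 - (-1) = 2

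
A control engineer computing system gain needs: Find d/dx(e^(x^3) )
Chain rule: d/dx[e^u] = e^u · u' where u = x^3
u' = 3x^2

Answer: 3x^2·e^(x^3)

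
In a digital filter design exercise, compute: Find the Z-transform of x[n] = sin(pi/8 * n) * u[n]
Z{sin(w0 * n) * u[n]}=z * sin(w0)/(z^2 - 2z * cos(w0) + 1)
With w0=pi/8: X(z)=z * sin(pi/8)/(z^2 - 2z * cos(pi/8) + 1)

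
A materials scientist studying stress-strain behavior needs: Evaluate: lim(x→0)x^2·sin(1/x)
Squeeze theorem: -|x^2| ≤ x^2·sin(1/x) ≤ |x^2|
Since x^2 → 0 as x → 0, by squeeze theorem the limit is 0

Answer: 0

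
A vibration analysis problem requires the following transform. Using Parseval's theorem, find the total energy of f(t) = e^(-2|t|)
Parseval's theorem: E = integral |f(t)|^2 dt = (1/2pi) integral |F(omega)|^2 domega
E = integral_{-inf}^{inf} e^(-4|t|) dt = 2 * integral_0^inf e^(-4t) dt = 2/(2 * 2) = 1/2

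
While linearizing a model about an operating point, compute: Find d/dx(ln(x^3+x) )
Chain rule: d/dx[ln(u)]=u'/u where u=x^3 + x
u'=3x^2 + 1

Answer: (3x^2 + 1)/(x^3 + x)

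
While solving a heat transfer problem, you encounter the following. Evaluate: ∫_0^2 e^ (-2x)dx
Antiderivative: (1/(-2))e^(-2x)
Evaluate: (1/(-2))(e^-4-1)

Answer: (e^-4-1)/(-2)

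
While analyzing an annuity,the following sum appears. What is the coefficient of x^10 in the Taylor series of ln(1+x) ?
ln(1+x)=Σ (-1)^(n+1) x^n/n
Coefficient of x^10=(-1)^11/10=-1/10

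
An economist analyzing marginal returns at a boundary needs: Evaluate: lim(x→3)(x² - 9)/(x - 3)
Factor: (x² - 9) = (x-3)(x + 3)
Cancel (x-3): lim(x→3) (x + 3) = 6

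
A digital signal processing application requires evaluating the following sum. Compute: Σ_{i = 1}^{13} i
Using formula: Σ i^1 = n(n + 1)/2 = 13·14/2 = 91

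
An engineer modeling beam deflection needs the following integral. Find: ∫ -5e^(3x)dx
Since d/dx[e^(3x)] = 3e^(3x), we get -5/3 e^(3x) + C

Answer: (-5/3)e^(3x) + C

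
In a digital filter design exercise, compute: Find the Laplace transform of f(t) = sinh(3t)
L{sinh(at)}=a/(s²-a²)
L{sinh(3t)}=3/(s²-9)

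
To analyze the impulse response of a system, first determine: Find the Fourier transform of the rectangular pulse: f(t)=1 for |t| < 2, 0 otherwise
F(omega) = integral from -2 to 2 of e^(-j*omega*t) dt
= 2*sin(2*omega)/omega = 4*sinc(2*omega/pi)

Answer: 2*sin(2*omega)/omega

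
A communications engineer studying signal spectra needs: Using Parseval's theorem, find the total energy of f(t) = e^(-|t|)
Parseval's theorem: E=integral |f(t)|^2 dt=(1/2pi) integral |F(omega)|^2 domega
E=integral_{-inf}^{inf} e^(-2|t|) dt=2*integral_0^inf e^(-2t) dt=2/(2*1)=1/1

Answer: 1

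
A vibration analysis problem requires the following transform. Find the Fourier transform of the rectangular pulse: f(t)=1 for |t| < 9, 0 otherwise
F(omega)=integral from -9 to 9 of e^(-j * omega * t) dt
=2 * sin(9 * omega)/omega=18 * sinc(9 * omega/pi)

Answer: 2 * sin(9 * omega)/omega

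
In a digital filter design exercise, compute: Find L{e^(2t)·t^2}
First shifting: L{e^(at)f(t)} = F(s-a)
L{t^2} = 2/s^3
Shift s → s-2: 2/(s-2)^3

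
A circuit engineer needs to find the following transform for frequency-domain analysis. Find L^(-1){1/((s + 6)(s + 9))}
Partial fractions: 1/((s + 6)(s + 9)) = A/(s + 6) + B/(s + 9)
Cover-up: A = 1/(s + 9)|_{s = -6} = 1/3; B = 1/(s + 6)|_{s = -9} = -1/3
L^(-1) = (1/3)e^(-6t) - (1/3)e^(-9t)

Answer: (1/3)(e^(-6t) - e^(-9t))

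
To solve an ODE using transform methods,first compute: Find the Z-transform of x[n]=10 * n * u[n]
Z{n*u[n]}=z/(z-1)^2
By linearity: Z{10*n*u[n]}=10z/(z-1)^2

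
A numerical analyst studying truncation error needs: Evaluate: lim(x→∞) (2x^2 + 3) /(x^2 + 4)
Divide numerator and denominator by x^2:
lim (2 + 3/x^2)/(1 + 4/x^2) = 2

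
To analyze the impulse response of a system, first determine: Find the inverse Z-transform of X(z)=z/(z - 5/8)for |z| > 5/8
Standard pair: z/(z-a) <-> a^n * u[n] for causal signals
With a=5/8: x[n]=(5/8)^n * u[n]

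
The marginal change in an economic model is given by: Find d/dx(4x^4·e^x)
Product rule: (fg)'=f'g + fg'
f=4x^4, f'=16x^3
g=e^x, g'=e^x

Answer: 16x^3·e^x + 4x^4·e^x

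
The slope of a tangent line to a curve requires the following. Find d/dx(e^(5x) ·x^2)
Product rule: (fg)'=f'g+fg'
f=e^(5x), f'=5·e^(5x)
g=x^2, g'=2x

Answer: 5·e^(5x)·x^2+2·e^(5x)·x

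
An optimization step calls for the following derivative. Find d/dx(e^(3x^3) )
Chain rule: d/dx[e^u] = e^u · u' where u = 3x^3
u' = 9x^2

Answer: 9x^2·e^(3x^3)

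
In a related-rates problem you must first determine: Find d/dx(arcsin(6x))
d/dx[arcsin(u)] = u'/√(1-u²), u = 6x, u' = 6

Answer: 6/√(1 - 36x²)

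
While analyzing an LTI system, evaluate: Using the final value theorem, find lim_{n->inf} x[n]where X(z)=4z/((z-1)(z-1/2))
Final value theorem: lim x[n]=lim_{z->1} (z-1) * X(z)
(z-1) * X(z)=4z/(z-1/2)
As z->1: 4/(1-1/2)=4/(1/2)=8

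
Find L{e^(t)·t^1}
First shifting: L{e^(at)f(t)} = F(s-a)
L{t^1} = 1/s^2
Shift s → s-1: 1/(s-1)^2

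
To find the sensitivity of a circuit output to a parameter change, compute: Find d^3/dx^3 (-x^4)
Apply power rule 3 times:
d^1: -4x^3
d^2: -12x^2
d^3: -24x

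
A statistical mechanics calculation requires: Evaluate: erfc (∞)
erfc(x)=1 - erf(x); erfc(∞)=1 - erf(∞)=1 - 1=0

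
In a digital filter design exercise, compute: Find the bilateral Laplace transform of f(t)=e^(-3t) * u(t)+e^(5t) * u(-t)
For e^(-3t)*u(t): L = 1/(s + 3), Re(s) > -3
For e^(5t)*u(-t): L = -1/(s-5), Re(s) < 5
Combined: F(s) = 1/(s + 3) - 1/(s-5), -3 < Re(s) < 5

Answer: 1/(s + 3) - 1/(s-5), ROC: -3 < Re(s) < 5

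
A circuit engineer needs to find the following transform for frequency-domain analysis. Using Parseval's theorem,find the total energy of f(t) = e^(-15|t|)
Parseval's theorem: E = integral |f(t)|^2 dt = (1/2pi) integral |F(omega)|^2 domega
E = integral_{-inf}^{inf} e^(-30|t|) dt = 2*integral_0^inf e^(-30t) dt = 2/(2*15) = 1/15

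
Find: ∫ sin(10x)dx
Using substitution u=10x: ∫ sin(u) du/10=-cos(u)/10+C

Answer: (-1/10)cos(10x)+C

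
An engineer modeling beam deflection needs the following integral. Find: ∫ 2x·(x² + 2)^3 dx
Let u = x²+2, du = 2x dx
∫ u^3 du = u^4/4+C

Answer: (x²+2)^4/4+C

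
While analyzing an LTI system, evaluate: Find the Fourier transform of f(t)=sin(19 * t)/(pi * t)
sin(W * t)/(pi * t)=(W/pi) * sinc(W * t/pi) is the impulse response of the ideal low-pass filter with cutoff W (here W=19).
Its Fourier transform is a rectangular function:
F(omega)=1 for |omega| < 19, 0 otherwise

Answer: rect(omega/38) [i.e., 1 for |omega| < 19, 0 otherwise]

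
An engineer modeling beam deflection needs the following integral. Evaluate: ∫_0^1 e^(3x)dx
Antiderivative: (1/3)e^(3x)
Evaluate: (1/3)(e^3-1)

Answer: (e^3-1)/3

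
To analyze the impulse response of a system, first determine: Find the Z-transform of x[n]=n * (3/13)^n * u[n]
Using the property Z{n * a^n * u[n]} = az/(z-a)^2
With a = 3/13: X(z) = (3/13)z/(z - 3/13)^2, |z| > 3/13

Answer: (3/13)z/(z - 3/13)^2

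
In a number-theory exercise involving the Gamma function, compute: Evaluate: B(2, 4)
B(x,y) = Γ(x)Γ(y)/Γ(x+y) = (x-1)!(y-1)!/(x+y-1)!
B(2,4) = 1!·3!/5! = 1/20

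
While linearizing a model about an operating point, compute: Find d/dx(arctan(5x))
d/dx[arctan(u)]=u'/(1 + u²), u=5x, u'=5

Answer: 5/(1 + 25x²)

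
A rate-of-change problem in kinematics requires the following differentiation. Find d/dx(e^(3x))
Chain rule: d/dx[e^u] = e^u · u' where u = 3x
u' = 3

Answer: 3·e^(3x)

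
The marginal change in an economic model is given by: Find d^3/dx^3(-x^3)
Apply power rule 3 times:
d^1: -3x^2
d^2: -6x
d^3: -6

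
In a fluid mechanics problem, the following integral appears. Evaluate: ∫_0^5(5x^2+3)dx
Step 1: Find antiderivative F(x)=(5/3)x^3 + 3x
Step 2: F(5) - F(0)=670/3 - (0)=670/3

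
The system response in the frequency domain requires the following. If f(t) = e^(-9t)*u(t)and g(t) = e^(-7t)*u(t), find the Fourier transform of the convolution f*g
By the convolution theorem: F{f * g}=F(omega) * G(omega)
F(omega)=1/(9+j * omega), G(omega)=1/(7+j * omega)
F{f * g}=1/((9+j * omega)(7+j * omega))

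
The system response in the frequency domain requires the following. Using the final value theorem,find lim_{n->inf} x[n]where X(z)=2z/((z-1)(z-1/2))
Final value theorem: lim x[n] = lim_{z->1} (z-1)*X(z)
(z-1)*X(z) = 2z/(z-1/2)
As z->1: 2/(1-1/2) = 2/(1/2) = 4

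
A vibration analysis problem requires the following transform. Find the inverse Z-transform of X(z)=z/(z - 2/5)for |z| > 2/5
Standard pair: z/(z-a) <-> a^n*u[n] for causal signals
With a = 2/5: x[n] = (2/5)^n*u[n]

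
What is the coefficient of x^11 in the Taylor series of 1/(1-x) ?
1/(1-x)=Σ x^n for |x|<1
All coefficients are 1

Answer: 1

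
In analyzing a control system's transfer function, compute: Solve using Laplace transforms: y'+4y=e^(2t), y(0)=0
Take L: sY - 0+4Y = 1/(s-2)
Y(s+4) = 1/(s-2)+0
Y = 1/((s-2)(s+4))+0/(s+4)
Partial fractions: 1/((s-2)(s+4)) = (1/6)/(s-2) - (1/6)/(s+4)
So Y = (1/6)/(s-2) - (1/6)/(s+4)
Inverse Laplace transform (L^(-1){1/(s-2)} = e^(2t), L^(-1){1/(s+4)} = e^(-4t)):

Answer: y(t) = (1/6)·e^(2t) - (1/6)·e^(-4t)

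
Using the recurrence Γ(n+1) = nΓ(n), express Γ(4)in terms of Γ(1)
Γ(4) = 3Γ(3) = 3·2Γ(2) = ... = 3!·Γ(1) = 6·Γ(1)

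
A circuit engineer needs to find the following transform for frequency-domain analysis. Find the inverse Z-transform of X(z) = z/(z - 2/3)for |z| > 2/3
Standard pair: z/(z-a) <-> a^n * u[n] for causal signals
With a=2/3: x[n]=(2/3)^n * u[n]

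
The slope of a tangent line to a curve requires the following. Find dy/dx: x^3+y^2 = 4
Differentiate: 3x^2+2y·(dy/dx) = 0
dy/dx = -3x^2/(2y)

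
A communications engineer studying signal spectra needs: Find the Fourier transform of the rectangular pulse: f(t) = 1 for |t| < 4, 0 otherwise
F(omega)=integral from -4 to 4 of e^(-j * omega * t) dt
=2 * sin(4 * omega)/omega=8 * sinc(4 * omega/pi)

Answer: 2 * sin(4 * omega)/omega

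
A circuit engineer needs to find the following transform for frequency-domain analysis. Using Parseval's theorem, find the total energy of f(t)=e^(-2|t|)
Parseval's theorem: E=integral |f(t)|^2 dt=(1/2pi) integral |F(omega)|^2 domega
E=integral_{-inf}^{inf} e^(-4|t|) dt=2*integral_0^inf e^(-4t) dt=2/(2*2)=1/2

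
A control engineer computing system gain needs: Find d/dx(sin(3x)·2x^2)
Product rule: (fg)'=f'g + fg'
f=sin(3x), f'=3·cos(3x)
g=2x^2, g'=4x

Answer: 6·cos(3x)·x^2 + 4·sin(3x)·x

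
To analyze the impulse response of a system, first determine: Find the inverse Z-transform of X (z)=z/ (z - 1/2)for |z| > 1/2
Standard pair: z/(z-a) <-> a^n*u[n] for causal signals
With a=1/2: x[n]=(1/2)^n*u[n]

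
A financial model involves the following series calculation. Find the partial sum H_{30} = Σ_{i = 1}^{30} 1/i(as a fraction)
H_30 = 1+1/2+1/3+...+1/30
= 9304682830147/2329089562800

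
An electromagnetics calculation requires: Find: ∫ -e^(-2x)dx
Since d/dx[e^(-2x)] = -2e^(-2x), we get 1/2 e^(-2x)+C

Answer: (1/2)e^(-2x)+C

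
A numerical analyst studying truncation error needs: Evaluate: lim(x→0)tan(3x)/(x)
tan(u) ≈ u for small u:
tan(3x)/(x) ≈ 3x/(x)=3/1

Answer: 3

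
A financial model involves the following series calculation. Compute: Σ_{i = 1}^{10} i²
Using formula: Σ i^2=n(n+1)(2n+1)/6=10·11·21/6=385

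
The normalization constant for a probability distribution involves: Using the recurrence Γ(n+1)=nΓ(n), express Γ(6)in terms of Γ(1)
Γ(6) = 5Γ(5) = 5·4Γ(4) = ... = 5!·Γ(1) = 120·Γ(1)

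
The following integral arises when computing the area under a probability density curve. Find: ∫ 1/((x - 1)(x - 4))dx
Partial fractions: 1/((x-1)(x-4))=A/(x-1)+B/(x-4)
A=-1/3, B=1/3
∫ [-1/3· 1/(x-1)+1/3· 1/(x-4)] dx
=(1/3)[ln|x-4| - ln|x-1|]+C

Answer: (1/3)·ln|(x-4)/(x-1)|+C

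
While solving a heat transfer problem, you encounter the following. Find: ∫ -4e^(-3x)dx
Since d/dx[e^(-3x)]=-3e^(-3x), we get 4/3 e^(-3x)+C

Answer: (4/3)e^(-3x)+C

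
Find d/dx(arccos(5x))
d/dx[arccos(u)]=-u'/√(1-u²), u=5x, u'=5

Answer: -5/√(1 - 25x²)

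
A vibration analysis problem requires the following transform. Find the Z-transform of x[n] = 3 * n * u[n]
Z{n * u[n]}=z/(z-1)^2
By linearity: Z{3 * n * u[n]}=3z/(z-1)^2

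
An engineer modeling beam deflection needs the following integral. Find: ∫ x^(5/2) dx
Power rule: ∫ x^(5/2) dx = x^(7/2)/(7/2)+C

Answer: (2/7)·x^(7/2)+C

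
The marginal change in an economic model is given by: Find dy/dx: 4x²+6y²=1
Differentiate: 8x + 12y·(dy/dx)=0
dy/dx=-8x/(12y)=-(2/3)·(x/y)

Answer: dy/dx=-(2/3)·(x/y)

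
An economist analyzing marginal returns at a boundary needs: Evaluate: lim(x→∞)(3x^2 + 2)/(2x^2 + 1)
Divide numerator and denominator by x^2:
lim (3+2/x^2)/(2+1/x^2) = 3/2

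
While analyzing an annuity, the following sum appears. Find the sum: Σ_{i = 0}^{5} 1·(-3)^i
Geometric series: S = a(1 - r^n)/(1 - r)
a = 1, r = -3, n = 6
S = 1(1 - 729)/4 = -182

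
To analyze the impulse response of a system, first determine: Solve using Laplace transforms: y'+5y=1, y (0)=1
Take L of both sides: sY(s) - 1 + 5Y(s) = 1/s
Y(s)(s + 5) = 1/s + 1
Y(s) = 1/(s(s + 5)) + 1/(s + 5)
Partial fractions: 1/(s(s + 5)) = (1/5)/s - (1/5)/(s + 5)
So Y(s) = (1/5)/s + (4/5)/(s + 5)
Inverse transform (L^(-1){1/s} = 1, L^(-1){1/(s + 5)} = e^(-5t)):

Answer: y(t) = 1/5 + (4/5)·e^(-5t)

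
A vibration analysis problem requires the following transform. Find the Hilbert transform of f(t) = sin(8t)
The Hilbert transform shifts each frequency component by -pi/2.
H{sin(wt)} = -cos(wt)
With w = 8: H{sin(8t)} = -cos(8t)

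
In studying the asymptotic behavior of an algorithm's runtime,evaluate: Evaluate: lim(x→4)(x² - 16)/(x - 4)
Factor: (x² - 16)=(x-4)(x + 4)
Cancel (x-4): lim(x→4) (x + 4)=8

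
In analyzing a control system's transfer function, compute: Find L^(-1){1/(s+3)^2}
L^(-1){1/(s-a)^n}=t^(n-1)·e^(at)/(n-1)!
Here a=-3, n=2: t^1·e^(-3t)/1

Answer: t·e^(-3t)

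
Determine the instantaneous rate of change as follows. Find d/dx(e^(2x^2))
Chain rule: d/dx[e^u]=e^u · u' where u=2x^2
u'=4x

Answer: 4x·e^(2x^2)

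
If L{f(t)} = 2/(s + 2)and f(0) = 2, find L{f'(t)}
L{f'(t)} = s·F(s) - f(0) = 2s/(s+2)-2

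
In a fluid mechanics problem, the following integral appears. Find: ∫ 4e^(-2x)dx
Since d/dx[e^(-2x)] = -2e^(-2x), we get -2 e^(-2x) + C

Answer: -2e^(-2x) + C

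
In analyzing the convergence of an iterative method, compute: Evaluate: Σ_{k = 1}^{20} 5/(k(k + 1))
Partial fractions: 5/(k(k+1)) = 5/k - 5/(k+1)
Telescoping sum: 5(1-1/21) = 5·20/21

Answer: 100/21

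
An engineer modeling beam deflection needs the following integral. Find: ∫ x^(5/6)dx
Power rule: ∫ x^(5/6) dx = x^(11/6)/(11/6) + C

Answer: (6/11)·x^(11/6) + C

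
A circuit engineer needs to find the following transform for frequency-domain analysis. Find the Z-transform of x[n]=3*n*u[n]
Z{n * u[n]} = z/(z-1)^2
By linearity: Z{3 * n * u[n]} = 3z/(z-1)^2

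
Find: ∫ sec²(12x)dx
Since d/dx[tan(12x)]=12sec²(12x), integral=tan(12x)/12+C

Answer: (1/12)tan(12x)+C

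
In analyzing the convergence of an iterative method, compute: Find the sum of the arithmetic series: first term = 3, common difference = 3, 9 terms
Last term: a_n=3+(9-1)·3=27
Sum=n(a_1+a_n)/2=9(3+27)/2=135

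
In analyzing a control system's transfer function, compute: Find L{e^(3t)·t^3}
First shifting: L{e^(at)f(t)} = F(s-a)
L{t^3} = 6/s^4
Shift s → s-3: 6/(s-3)^4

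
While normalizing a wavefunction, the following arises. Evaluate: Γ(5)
Γ(n)=(n-1)! for positive integers
Γ(5)=4!=24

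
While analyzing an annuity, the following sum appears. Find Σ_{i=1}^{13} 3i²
=3·n(n+1)(2n+1)/6=3·13·14·27/6=2457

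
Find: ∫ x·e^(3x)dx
Integration by parts: u=x, dv=e^(3x) dx
du=dx, v=e^(3x)/3
=x·e^(3x)/3 - ∫ e^(3x)/3 dx
=x·e^(3x)/3 - e^(3x)/9+C

Answer: e^(3x)(x/3-1/9)+C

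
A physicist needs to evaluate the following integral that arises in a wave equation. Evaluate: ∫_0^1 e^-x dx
Antiderivative: -e^-x
Evaluate: -(e^-1-1)

Answer: (e^-1-1)/(-1)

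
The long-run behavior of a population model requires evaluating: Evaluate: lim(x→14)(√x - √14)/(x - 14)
Multiply by conjugate (√x+√14)/(√x+√14):
=(x - 14)/((x - 14)(√x+√14))=1/(√x+√14)
As x → 14: 1/(2√14)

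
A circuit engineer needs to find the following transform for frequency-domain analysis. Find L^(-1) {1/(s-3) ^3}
L^(-1){1/(s-a)^n}=t^(n-1)·e^(at)/(n-1)!
Here a=3, n=3: t^2·e^(3t)/2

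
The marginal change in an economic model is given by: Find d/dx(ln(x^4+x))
Chain rule: d/dx[ln(u)] = u'/u where u = x^4 + x
u' = 4x^3 + 1

Answer: (4x^3 + 1)/(x^4 + x)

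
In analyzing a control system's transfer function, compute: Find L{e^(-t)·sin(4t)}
First shifting: L{e^(at)f(t)}=F(s-a)
L{sin(4t)}=4/(s²+16)
Shift: 4/((s+1)²+16)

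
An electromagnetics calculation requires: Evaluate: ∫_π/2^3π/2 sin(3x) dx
Antiderivative: -cos(3x)/3
Evaluate at bounds: [-cos(3·3π/2)/3] - [-cos(3·π/2)/3]
= (-(0)+(0))/3 = 0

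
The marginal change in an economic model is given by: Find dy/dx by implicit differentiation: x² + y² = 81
Differentiate both sides: 2x+2y·(dy/dx) = 0
Solve: dy/dx = -2x/(2y) = -x/y

Answer: dy/dx = -x/y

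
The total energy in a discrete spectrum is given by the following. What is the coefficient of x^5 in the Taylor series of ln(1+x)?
ln(1+x) = Σ (-1)^(n+1) x^n/n
Coefficient of x^5 = (-1)^6/5 = 1/5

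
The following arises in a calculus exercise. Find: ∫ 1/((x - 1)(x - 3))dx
Partial fractions: 1/((x-1)(x-3)) = A/(x-1) + B/(x-3)
A = -1/2, B = 1/2
∫ [-1/2· 1/(x-1) + 1/2· 1/(x-3)] dx
= (1/2)[ln|x-3| - ln|x-1|] + C

Answer: (1/2)·ln|(x-3)/(x-1)| + C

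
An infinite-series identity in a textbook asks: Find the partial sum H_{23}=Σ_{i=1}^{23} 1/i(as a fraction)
H_23 = 1 + 1/2 + 1/3 + ... + 1/23
= 444316699/118982864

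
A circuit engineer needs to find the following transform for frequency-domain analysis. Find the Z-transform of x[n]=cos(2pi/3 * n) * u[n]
Z{cos(w0*n)*u[n]} = z(z - cos(w0))/(z^2 - 2z*cos(w0) + 1)
With w0 = 2pi/3: X(z) = z(z - cos(2pi/3))/(z^2 - 2z*cos(2pi/3) + 1)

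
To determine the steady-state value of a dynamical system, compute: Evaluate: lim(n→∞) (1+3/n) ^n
This is the definition of e^3: lim(1 + 3/n)^n = e^3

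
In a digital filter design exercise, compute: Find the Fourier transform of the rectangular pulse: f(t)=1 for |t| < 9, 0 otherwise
F(omega)=integral from -9 to 9 of e^(-j*omega*t) dt
=2*sin(9*omega)/omega=18*sinc(9*omega/pi)

Answer: 2*sin(9*omega)/omega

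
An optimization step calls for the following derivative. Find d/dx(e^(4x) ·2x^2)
Product rule: (fg)'=f'g+fg'
f=e^(4x), f'=4·e^(4x)
g=2x^2, g'=4x

Answer: 8·e^(4x)·x^2+4·e^(4x)·x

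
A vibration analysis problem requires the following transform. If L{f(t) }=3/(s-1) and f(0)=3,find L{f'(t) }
L{f'(t)}=s·F(s) - f(0)=3s/(s-1)-3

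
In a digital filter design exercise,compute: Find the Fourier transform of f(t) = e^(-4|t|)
Using the standard pair: F{e^(-a|t|)}=2a/(a^2 + omega^2)
With a=4: F(omega)=8/(16 + omega^2)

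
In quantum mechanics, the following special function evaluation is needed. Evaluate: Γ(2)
Γ(n)=(n-1)! for positive integers
Γ(2)=1!=1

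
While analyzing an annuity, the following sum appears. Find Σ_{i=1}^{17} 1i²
=1·n(n+1)(2n+1)/6=1·17·18·35/6=1785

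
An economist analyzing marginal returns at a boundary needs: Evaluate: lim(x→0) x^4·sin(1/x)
Squeeze theorem: -|x^4| ≤ x^4·sin(1/x) ≤ |x^4|
Since x^4 → 0 as x → 0, by squeeze theorem the limit is 0

Answer: 0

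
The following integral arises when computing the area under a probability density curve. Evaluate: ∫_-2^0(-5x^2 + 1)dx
Step 1: Find antiderivative F(x)=(-5/3)x^3 + x
Step 2: F(0) - F(-2)=0 - (34/3)=-34/3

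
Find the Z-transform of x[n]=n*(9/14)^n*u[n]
Using the property Z{n*a^n*u[n]}=az/(z-a)^2
With a=9/14: X(z)=(9/14)z/(z - 9/14)^2, |z| > 9/14

Answer: (9/14)z/(z - 9/14)^2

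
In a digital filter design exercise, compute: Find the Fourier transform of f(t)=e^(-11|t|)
Using the standard pair: F{e^(-a|t|)} = 2a/(a^2+omega^2)
With a = 11: F(omega) = 22/(121+omega^2)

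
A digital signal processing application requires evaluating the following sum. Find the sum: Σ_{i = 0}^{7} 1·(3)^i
Geometric series: S = a(1 - r^n)/(1 - r)
a = 1, r = 3, n = 8
S = 1(1-6561)/-2 = 3280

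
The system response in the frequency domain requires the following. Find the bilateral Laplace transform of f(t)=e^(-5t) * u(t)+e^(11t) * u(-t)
For e^(-5t)*u(t): L = 1/(s + 5), Re(s) > -5
For e^(11t)*u(-t): L = -1/(s-11), Re(s) < 11
Combined: F(s) = 1/(s + 5) - 1/(s-11), -5 < Re(s) < 11

Answer: 1/(s + 5) - 1/(s-11), ROC: -5 < Re(s) < 11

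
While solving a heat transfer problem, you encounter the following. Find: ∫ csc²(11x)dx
Since d/dx[-cot(11x)] = 11csc²(11x), integral = -cot(11x)/11 + C

Answer: (-1/11)cot(11x) + C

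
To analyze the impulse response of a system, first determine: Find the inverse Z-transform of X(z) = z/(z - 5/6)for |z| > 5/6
Standard pair: z/(z-a) <-> a^n * u[n] for causal signals
With a = 5/6: x[n] = (5/6)^n * u[n]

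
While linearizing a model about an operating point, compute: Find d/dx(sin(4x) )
Chain rule: d/dx[sin(u)]=cos(u)·u' where u=4x
u'=4

Answer: 4·cos(4x)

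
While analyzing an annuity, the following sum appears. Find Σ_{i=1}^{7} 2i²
= 2·n(n+1)(2n+1)/6 = 2·7·8·15/6 = 280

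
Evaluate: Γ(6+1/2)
Γ(n+1/2) = (2n)!√π/(4^n·n!)
= 479001600√π/(4096·720) = (10395/64)·√π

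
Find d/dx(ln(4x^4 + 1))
Chain rule: d/dx[ln(u)] = u'/u where u = 4x^4+1
u' = 16x^3

Answer: (16x^3)/(4x^4+1)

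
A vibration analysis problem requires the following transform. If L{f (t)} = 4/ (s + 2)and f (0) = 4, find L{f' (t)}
L{f'(t)} = s·F(s) - f(0) = 4s/(s + 2) - 4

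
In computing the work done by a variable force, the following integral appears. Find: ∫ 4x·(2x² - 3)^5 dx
Let u = 2x² - 3, du = 4x dx
∫ u^5 du = u^6/6 + C

Answer: (2x² - 3)^6/6 + C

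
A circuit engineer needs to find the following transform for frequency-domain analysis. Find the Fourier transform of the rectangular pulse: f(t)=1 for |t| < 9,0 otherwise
F(omega)=integral from -9 to 9 of e^(-j*omega*t) dt
=2*sin(9*omega)/omega=18*sinc(9*omega/pi)

Answer: 2*sin(9*omega)/omega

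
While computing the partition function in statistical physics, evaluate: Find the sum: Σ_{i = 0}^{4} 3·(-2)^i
Geometric series: S = a(1 - r^n)/(1 - r)
a = 3, r = -2, n = 5
S = 3(1 + 32)/3 = 33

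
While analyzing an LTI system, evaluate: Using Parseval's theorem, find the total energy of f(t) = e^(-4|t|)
Parseval's theorem: E=integral |f(t)|^2 dt=(1/2pi) integral |F(omega)|^2 domega
E=integral_{-inf}^{inf} e^(-8|t|) dt=2 * integral_0^inf e^(-8t) dt=2/(2 * 4)=1/4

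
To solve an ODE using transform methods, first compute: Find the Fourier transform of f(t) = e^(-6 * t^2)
The Fourier transform of a Gaussian e^(-a*t^2) is sqrt(pi/a)*e^(-omega^2/(4a)).
With a=6: F(omega)=sqrt(pi/6)*e^(-omega^2/24)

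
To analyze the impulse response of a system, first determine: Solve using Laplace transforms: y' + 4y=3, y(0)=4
Take L of both sides: sY(s)-4+4Y(s)=3/s
Y(s)(s+4)=3/s+4
Y(s)=3/(s(s+4))+4/(s+4)
Partial fractions: 3/(s(s+4))=(3/4)/s - (3/4)/(s+4)
So Y(s)=(3/4)/s+(13/4)/(s+4)
Inverse transform (L^(-1){1/s}=1, L^(-1){1/(s+4)}=e^(-4t)):

Answer: y(t)=3/4+(13/4)·e^(-4t)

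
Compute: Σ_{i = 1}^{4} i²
Using formula: Σ i^2=n(n+1)(2n+1)/6=4·5·9/6=30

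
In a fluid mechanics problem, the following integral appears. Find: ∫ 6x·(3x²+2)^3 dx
Let u = 3x²+2, du = 6x dx
∫ u^3 du = u^4/4+C

Answer: (3x²+2)^4/4+C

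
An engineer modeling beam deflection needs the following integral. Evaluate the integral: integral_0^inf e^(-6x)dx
integral_0^inf e^(-6x) dx = [-1/6*e^(-6x)]_0^inf
= 0 - (-1/6) = 1/6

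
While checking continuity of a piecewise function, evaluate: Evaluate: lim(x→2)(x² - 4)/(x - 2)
Factor: (x² - 4) = (x-2)(x+2)
Cancel (x-2): lim(x→2) (x+2) = 4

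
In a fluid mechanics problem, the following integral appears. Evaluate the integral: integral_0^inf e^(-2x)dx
integral_0^inf e^(-2x) dx = [-1/2 * e^(-2x)]_0^inf
= 0 - (-1/2) = 1/2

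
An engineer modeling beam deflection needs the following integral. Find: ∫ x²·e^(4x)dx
Integration by parts twice:
First: u = x², dv = e^(4x) dx => x²e^(4x)/4 - (2/4)∫ xe^(4x) dx
Second (∫ xe^(4x) dx): xe^(4x)/4 - e^(4x)/16
Combining: e^(4x)(x²/4 - 2x/16 + 2/64) + C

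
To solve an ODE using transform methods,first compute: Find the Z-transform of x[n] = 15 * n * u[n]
Z{n*u[n]}=z/(z-1)^2
By linearity: Z{15*n*u[n]}=15z/(z-1)^2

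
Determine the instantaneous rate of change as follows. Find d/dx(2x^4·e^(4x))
Product rule: (fg)'=f'g+fg'
f=2x^4, f'=8x^3
g=e^(4x), g'=4·e^(4x)

Answer: 8x^3·e^(4x)+8x^4·e^(4x)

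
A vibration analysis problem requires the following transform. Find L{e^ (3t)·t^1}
First shifting: L{e^(at)f(t)}=F(s-a)
L{t^1}=1/s^2
Shift s → s-3: 1/(s-3)^2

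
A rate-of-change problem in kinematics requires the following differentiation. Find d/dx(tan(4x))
Chain rule: d/dx[tan(u)] = sec²(u)·u' where u = 4x
u' = 4

Answer: 4·sec²(4x)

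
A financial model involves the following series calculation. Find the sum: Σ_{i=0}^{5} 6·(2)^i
Geometric series: S=a(1 - r^n)/(1 - r)
a=6, r=2, n=6
S=6(1-64)/-1=378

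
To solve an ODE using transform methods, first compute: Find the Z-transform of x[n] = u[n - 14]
Using the time-shift property: Z{u[n-14]} = z^(-14)*z/(z-1)
= z^(-13)/(z-1)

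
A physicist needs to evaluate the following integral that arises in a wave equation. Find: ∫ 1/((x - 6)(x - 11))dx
Partial fractions: 1/((x-6)(x-11))=A/(x-6)+B/(x-11)
A=-1/5, B=1/5
∫ [-1/5· 1/(x-6)+1/5· 1/(x-11)] dx
=(1/5)[ln|x-11| - ln|x-6|]+C

Answer: (1/5)·ln|(x-11)/(x-6)|+C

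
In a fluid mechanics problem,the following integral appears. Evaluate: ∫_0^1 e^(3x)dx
Antiderivative: (1/3)e^(3x)
Evaluate: (1/3)(e^3 - 1)

Answer: (e^3 - 1)/3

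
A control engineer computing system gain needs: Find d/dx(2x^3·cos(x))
Product rule: (fg)'=f'g+fg'
f=2x^3, f'=6x^2
g=cos(x), g'=-sin(x)

Answer: 6x^2·cos(x)-2x^3·sin(x)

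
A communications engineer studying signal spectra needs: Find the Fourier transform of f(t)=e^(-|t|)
Using the standard pair: F{e^(-a|t|)}=2a/(a^2+omega^2)
With a=1: F(omega)=2/(1+omega^2)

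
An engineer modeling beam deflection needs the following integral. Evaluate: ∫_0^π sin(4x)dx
Antiderivative: -cos(4x)/4
Evaluate at bounds: [-cos(4·π)/4] - [-cos(4·0)/4]
=(-(1)+(1))/4=0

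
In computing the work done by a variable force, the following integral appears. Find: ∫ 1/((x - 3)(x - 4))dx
Partial fractions: 1/((x-3)(x-4))=A/(x-3)+B/(x-4)
A=-1, B=1
∫ [-1· 1/(x-3)+1· 1/(x-4)] dx
=(1)[ln|x-4| - ln|x-3|]+C

Answer: ln|(x-4)/(x-3)|+C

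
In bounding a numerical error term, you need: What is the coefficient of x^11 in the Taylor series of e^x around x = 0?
Taylor series of e^x = Σ x^n/n!
Coefficient of x^11 = 1/11! = 1/39916800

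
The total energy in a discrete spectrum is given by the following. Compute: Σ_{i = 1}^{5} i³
Using formula: Σ i^3 = [n(n+1)/2]² = [5·6/2]² = 225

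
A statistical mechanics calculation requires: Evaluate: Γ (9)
Γ(n)=(n-1)! for positive integers
Γ(9)=8!=40320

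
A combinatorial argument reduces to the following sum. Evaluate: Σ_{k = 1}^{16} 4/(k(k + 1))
Partial fractions: 4/(k(k + 1)) = 4/k - 4/(k + 1)
Telescoping sum: 4(1 - 1/17) = 4·16/17

Answer: 64/17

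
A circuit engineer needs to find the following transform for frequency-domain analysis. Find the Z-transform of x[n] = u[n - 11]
Using the time-shift property: Z{u[n-11]} = z^(-11) * z/(z-1)
= z^(-10)/(z-1)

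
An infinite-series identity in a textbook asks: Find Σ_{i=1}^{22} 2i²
=2·n(n + 1)(2n + 1)/6=2·22·23·45/6=7590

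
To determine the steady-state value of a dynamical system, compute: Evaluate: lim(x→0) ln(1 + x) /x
L'Hôpital (0/0): lim 1/(1 + x) / 1 = 1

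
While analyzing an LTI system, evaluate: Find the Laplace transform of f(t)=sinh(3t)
L{sinh(at)} = a/(s²-a²)
L{sinh(3t)} = 3/(s²-9)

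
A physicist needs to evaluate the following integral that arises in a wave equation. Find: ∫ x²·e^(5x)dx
Integration by parts twice:
First: u = x², dv = e^(5x) dx => x²e^(5x)/5 - (2/5)∫ xe^(5x) dx
Second (∫ xe^(5x) dx): xe^(5x)/5 - e^(5x)/25
Combining: e^(5x)(x²/5-2x/25+2/125)+C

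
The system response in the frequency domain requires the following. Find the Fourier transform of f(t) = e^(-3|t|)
Using the standard pair: F{e^(-a|t|)}=2a/(a^2+omega^2)
With a=3: F(omega)=6/(9+omega^2)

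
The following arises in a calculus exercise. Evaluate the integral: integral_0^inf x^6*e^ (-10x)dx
This is a Gamma integral. Substitute u=10x (du=10 dx):
integral_0^inf x^6 * e^(-10x) dx=(1/10^7) integral_0^inf u^6 * e^(-u) du
=Gamma(7)/10^7=6!/10^7=720/10000000

Answer: 9/125000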